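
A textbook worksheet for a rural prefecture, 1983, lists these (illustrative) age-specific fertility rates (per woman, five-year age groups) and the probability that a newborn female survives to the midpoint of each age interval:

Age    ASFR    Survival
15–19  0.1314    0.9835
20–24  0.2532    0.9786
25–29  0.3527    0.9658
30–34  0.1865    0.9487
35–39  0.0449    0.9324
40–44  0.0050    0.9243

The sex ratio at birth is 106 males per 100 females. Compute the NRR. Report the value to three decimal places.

Proportion female at birth = 100 / (100 + 106) = 0.48544.
Per-age-group product (5 × ASFR × survival probability):
  15–19: 5 × 0.1314 × 0.9835 = 0.64616
  20–24: 5 × 0.2532 × 0.9786 = 1.23891
  25–29: 5 × 0.3527 × 0.9658 = 1.70319
  30–34: 5 × 0.1865 × 0.9487 = 0.88466
  35–39: 5 × 0.0449 × 0.9324 = 0.20932
  40–44: 5 × 0.0050 × 0.9243 = 0.02311
Sum = 4.70535
NRR = 0.48544 × 4.70535 = 2.28417
NRR > 1, so each generation more than replaces itself.

2.284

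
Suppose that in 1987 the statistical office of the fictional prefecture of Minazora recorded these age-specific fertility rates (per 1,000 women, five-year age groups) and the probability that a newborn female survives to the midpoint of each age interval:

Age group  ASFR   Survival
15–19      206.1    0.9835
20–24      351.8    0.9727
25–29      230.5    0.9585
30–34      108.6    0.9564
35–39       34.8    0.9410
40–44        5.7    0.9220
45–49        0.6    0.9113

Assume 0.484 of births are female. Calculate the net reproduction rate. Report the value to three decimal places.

2.198

Proportion female at birth = 0.484.
Per-age-group product (5 × ASFR × survival probability):
  15–19: 5 × 206.1/1000 × 0.9835 = 1.01350
  20–24: 5 × 351.8/1000 × 0.9727 = 1.71098
  25–29: 5 × 230.5/1000 × 0.9585 = 1.10467
  30–34: 5 × 108.6/1000 × 0.9564 = 0.51933
  35–39: 5 × 34.8/1000 × 0.9410 = 0.16373
  40–44: 5 × 5.7/1000 × 0.9220 = 0.02628
  45–49: 5 × 0.6/1000 × 0.9113 = 0.00273
Sum = 4.54122
NRR = 0.484 × 4.54122 = 2.19795
NRR > 1, so each generation more than replaces itself.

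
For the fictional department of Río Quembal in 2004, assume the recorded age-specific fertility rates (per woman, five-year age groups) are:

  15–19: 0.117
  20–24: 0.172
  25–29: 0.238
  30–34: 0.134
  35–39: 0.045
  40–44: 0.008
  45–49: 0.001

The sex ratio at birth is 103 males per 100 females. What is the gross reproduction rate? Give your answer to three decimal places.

Proportion female at birth = 100 / (100 + 103) = 0.49261.
Sum of ASFRs = 0.117 + 0.172 + 0.238 + 0.134 + 0.045 + 0.008 + 0.001 = 0.715
TFR = 5 × 0.715 = 3.575
GRR = 0.49261 × 3.575 = 1.76108

1.761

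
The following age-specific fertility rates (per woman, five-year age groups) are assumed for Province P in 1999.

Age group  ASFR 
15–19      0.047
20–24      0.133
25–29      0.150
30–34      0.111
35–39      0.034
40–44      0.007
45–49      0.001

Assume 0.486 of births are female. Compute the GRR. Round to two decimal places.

1.17

Proportion female at birth = 0.486.
Sum of ASFRs = 0.047 + 0.133 + 0.150 + 0.111 + 0.034 + 0.007 + 0.001 = 0.483
TFR = 5 × 0.483 = 2.415
GRR = 0.486 × 2.415 = 1.17369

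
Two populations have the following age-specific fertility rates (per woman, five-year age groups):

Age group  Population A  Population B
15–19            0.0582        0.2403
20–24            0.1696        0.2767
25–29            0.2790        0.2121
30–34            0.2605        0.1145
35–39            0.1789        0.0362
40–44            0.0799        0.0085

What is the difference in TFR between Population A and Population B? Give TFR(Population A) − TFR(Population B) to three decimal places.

Population A:
  Sum of ASFRs = 0.0582 + 0.1696 + 0.2790 + 0.2605 + 0.1789 + 0.0799 = 1.0261
  TFR = 5 × 1.0261 = 5.1305
Population B:
  Sum of ASFRs = 0.2403 + 0.2767 + 0.2121 + 0.1145 + 0.0362 + 0.0085 = 0.8883
  TFR = 5 × 0.8883 = 4.4415
Difference = 5.1305 − 4.4415 = 0.689

0.689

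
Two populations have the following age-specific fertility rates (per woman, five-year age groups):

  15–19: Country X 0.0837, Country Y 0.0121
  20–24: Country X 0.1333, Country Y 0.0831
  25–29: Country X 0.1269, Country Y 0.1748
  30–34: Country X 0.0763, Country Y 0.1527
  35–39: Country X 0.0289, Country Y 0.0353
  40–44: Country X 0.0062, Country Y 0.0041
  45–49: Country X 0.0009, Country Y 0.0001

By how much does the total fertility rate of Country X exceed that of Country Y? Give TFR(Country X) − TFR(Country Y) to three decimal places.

-0.030

Country X:
  Sum of ASFRs = 0.0837 + 0.1333 + 0.1269 + 0.0763 + 0.0289 + 0.0062 + 0.0009 = 0.4562
  TFR = 5 × 0.4562 = 2.281
Country Y:
  Sum of ASFRs = 0.0121 + 0.0831 + 0.1748 + 0.1527 + 0.0353 + 0.0041 + 0.0001 = 0.4622
  TFR = 5 × 0.4622 = 2.311
Difference = 2.281 − 2.311 = -0.03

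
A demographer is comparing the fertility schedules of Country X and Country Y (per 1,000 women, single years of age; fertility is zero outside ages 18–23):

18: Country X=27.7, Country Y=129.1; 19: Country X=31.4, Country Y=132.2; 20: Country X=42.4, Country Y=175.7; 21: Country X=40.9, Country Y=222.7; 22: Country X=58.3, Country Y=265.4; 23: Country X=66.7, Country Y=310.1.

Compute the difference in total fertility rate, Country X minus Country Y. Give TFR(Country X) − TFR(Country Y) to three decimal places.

Country X:
  Sum of ASFRs = 27.7 + 31.4 + 42.4 + 40.9 + 58.3 + 66.7 = 267.4
  TFR = 267.4 / 1000 = 0.2674
Country Y:
  Sum of ASFRs = 129.1 + 132.2 + 175.7 + 222.7 + 265.4 + 310.1 = 1235.2
  TFR = 1235.2 / 1000 = 1.2352
Difference = 0.2674 − 1.2352 = -0.9678

-0.968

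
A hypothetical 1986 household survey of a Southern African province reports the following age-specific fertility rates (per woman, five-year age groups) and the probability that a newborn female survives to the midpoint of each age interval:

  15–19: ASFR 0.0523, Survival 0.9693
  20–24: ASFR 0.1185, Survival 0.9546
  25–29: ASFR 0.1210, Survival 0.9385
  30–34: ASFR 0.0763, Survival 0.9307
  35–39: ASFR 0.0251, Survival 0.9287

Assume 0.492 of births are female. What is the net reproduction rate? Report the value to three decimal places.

0.914

Proportion female at birth = 0.492.
Weighting each age-specific rate by interval width and survival:
  15–19: 5 × 0.0523 × 0.9693 = 0.25347
  20–24: 5 × 0.1185 × 0.9546 = 0.56560
  25–29: 5 × 0.1210 × 0.9385 = 0.56779
  30–34: 5 × 0.0763 × 0.9307 = 0.35506
  35–39: 5 × 0.0251 × 0.9287 = 0.11655
Sum = 1.85847
NRR = 0.492 × 1.85847 = 0.91437
NRR < 1, so the cohort does not fully replace itself.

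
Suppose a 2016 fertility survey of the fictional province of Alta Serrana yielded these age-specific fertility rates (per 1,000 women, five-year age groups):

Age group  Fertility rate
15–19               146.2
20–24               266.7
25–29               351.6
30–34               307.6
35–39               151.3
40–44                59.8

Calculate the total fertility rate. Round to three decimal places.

6.416

Sum of ASFRs = 146.2 + 266.7 + 351.6 + 307.6 + 151.3 + 59.8 = 1283.2
TFR = 5 × 1283.2 / 1000 = 6.416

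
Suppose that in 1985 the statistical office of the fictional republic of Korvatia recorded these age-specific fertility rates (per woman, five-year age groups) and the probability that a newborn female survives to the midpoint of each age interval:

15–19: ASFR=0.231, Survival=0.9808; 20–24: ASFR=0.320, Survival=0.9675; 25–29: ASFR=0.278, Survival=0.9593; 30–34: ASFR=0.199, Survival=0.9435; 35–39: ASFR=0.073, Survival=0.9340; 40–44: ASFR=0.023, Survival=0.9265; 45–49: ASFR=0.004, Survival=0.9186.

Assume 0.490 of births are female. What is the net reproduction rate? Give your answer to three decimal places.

Proportion female at birth = 0.490.
Per-age-group product (5 × ASFR × survival probability):
  15–19: 5 × 0.231 × 0.9808 = 1.13282
  20–24: 5 × 0.320 × 0.9675 = 1.54800
  25–29: 5 × 0.278 × 0.9593 = 1.33343
  30–34: 5 × 0.199 × 0.9435 = 0.93878
  35–39: 5 × 0.073 × 0.9340 = 0.34091
  40–44: 5 × 0.023 × 0.9265 = 0.10655
  45–49: 5 × 0.004 × 0.9186 = 0.01837
Sum = 5.41886
NRR = 0.490 × 5.41886 = 2.65524
An NRR exceeding 1 indicates intrinsic growth under these rates.

2.655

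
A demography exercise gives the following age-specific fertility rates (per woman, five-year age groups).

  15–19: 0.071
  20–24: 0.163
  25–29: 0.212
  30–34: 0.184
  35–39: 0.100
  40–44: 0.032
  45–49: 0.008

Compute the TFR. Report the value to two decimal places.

3.85

Sum of ASFRs = 0.071 + 0.163 + 0.212 + 0.184 + 0.100 + 0.032 + 0.008 = 0.770
TFR = 5 × 0.770 = 3.85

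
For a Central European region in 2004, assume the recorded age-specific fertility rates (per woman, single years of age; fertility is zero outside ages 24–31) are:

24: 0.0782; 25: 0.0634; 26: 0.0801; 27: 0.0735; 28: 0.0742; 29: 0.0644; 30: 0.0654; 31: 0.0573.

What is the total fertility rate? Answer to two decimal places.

Sum of ASFRs = 0.0782 + 0.0634 + 0.0801 + 0.0735 + 0.0742 + 0.0644 + 0.0654 + 0.0573 = 0.5565
TFR = 0.5565

0.56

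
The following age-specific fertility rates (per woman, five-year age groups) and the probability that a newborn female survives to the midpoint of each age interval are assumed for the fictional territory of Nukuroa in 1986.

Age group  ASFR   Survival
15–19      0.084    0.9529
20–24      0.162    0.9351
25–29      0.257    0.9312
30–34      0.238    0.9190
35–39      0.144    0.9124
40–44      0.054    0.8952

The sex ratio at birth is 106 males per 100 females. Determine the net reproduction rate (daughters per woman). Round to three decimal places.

2.110

Proportion female at birth = 100 / (100 + 106) = 0.48544.
Per-age-group product (5 × ASFR × survival probability):
  15–19: 5 × 0.084 × 0.9529 = 0.40022
  20–24: 5 × 0.162 × 0.9351 = 0.75743
  25–29: 5 × 0.257 × 0.9312 = 1.19659
  30–34: 5 × 0.238 × 0.9190 = 1.09361
  35–39: 5 × 0.144 × 0.9124 = 0.65693
  40–44: 5 × 0.054 × 0.8952 = 0.24170
Sum = 4.34648
NRR = 0.48544 × 4.34648 = 2.10996
NRR > 1, so each generation more than replaces itself.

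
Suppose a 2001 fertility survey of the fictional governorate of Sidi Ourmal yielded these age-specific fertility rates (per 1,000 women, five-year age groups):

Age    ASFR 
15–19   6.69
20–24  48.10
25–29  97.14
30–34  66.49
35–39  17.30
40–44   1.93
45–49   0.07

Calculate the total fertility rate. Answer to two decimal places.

1.19

Sum of ASFRs = 6.69 + 48.10 + 97.14 + 66.49 + 17.30 + 1.93 + 0.07 = 237.72
TFR = 5 × 237.72 / 1000 = 1.1886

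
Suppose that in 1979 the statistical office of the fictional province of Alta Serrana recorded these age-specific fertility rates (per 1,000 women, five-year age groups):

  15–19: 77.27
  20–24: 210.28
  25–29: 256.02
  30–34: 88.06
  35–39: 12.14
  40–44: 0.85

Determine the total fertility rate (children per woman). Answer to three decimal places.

3.223

Sum of ASFRs = 77.27 + 210.28 + 256.02 + 88.06 + 12.14 + 0.85 = 644.62
TFR = 5 × 644.62 / 1000 = 3.2231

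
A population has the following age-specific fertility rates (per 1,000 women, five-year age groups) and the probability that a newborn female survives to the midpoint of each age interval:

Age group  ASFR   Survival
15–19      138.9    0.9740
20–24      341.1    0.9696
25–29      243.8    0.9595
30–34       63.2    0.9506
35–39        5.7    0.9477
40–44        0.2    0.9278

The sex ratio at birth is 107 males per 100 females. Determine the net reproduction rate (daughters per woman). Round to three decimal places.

Proportion female at birth = 100 / (100 + 107) = 0.48309.
Survival-weighted fertility by age (5·fₓ·Sₓ):
  15–19: 5 × 138.9/1000 × 0.9740 = 0.67644
  20–24: 5 × 341.1/1000 × 0.9696 = 1.65365
  25–29: 5 × 243.8/1000 × 0.9595 = 1.16963
  30–34: 5 × 63.2/1000 × 0.9506 = 0.30039
  35–39: 5 × 5.7/1000 × 0.9477 = 0.02701
  40–44: 5 × 0.2/1000 × 0.9278 = 0.00093
Sum = 3.82805
NRR = 0.48309 × 3.82805 = 1.84929
With NRR above 1 the population is above replacement fertility.

1.849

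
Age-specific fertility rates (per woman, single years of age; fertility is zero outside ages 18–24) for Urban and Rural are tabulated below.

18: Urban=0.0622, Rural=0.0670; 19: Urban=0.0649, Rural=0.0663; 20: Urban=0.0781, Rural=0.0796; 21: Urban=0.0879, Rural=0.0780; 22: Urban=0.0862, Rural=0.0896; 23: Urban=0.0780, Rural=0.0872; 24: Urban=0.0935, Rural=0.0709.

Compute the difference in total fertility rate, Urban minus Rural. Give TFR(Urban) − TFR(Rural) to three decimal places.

0.012

Urban:
  Sum of ASFRs = 0.0622 + 0.0649 + 0.0781 + 0.0879 + 0.0862 + 0.0780 + 0.0935 = 0.5508
  TFR = 0.5508
Rural:
  Sum of ASFRs = 0.0670 + 0.0663 + 0.0796 + 0.0780 + 0.0896 + 0.0872 + 0.0709 = 0.5386
  TFR = 0.5386
Difference = 0.5508 − 0.5386 = 0.0122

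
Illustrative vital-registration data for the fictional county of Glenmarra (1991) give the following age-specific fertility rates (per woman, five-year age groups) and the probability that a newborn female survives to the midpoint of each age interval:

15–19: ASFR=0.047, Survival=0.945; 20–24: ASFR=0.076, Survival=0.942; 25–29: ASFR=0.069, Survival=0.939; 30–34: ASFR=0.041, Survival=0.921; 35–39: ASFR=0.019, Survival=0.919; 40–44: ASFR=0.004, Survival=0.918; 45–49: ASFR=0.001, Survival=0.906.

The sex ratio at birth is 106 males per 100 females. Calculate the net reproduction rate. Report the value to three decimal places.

0.584

Proportion female at birth = 100 / (100 + 106) = 0.48544.
Per-age-group product (5 × ASFR × survival probability):
  15–19: 5 × 0.047 × 0.945 = 0.22208
  20–24: 5 × 0.076 × 0.942 = 0.35796
  25–29: 5 × 0.069 × 0.939 = 0.32396
  30–34: 5 × 0.041 × 0.921 = 0.18881
  35–39: 5 × 0.019 × 0.919 = 0.08731
  40–44: 5 × 0.004 × 0.918 = 0.01836
  45–49: 5 × 0.001 × 0.906 = 0.00453
Sum = 1.20301
NRR = 0.48544 × 1.20301 = 0.58399
With NRR below 1 the population is below replacement fertility.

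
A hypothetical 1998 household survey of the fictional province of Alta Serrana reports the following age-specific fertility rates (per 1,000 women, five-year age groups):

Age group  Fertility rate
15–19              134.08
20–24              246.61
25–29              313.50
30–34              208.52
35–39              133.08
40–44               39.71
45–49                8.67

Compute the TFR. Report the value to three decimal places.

Sum of ASFRs = 134.08 + 246.61 + 313.50 + 208.52 + 133.08 + 39.71 + 8.67 = 1084.17
TFR = 5 × 1084.17 / 1000 = 5.42085

5.421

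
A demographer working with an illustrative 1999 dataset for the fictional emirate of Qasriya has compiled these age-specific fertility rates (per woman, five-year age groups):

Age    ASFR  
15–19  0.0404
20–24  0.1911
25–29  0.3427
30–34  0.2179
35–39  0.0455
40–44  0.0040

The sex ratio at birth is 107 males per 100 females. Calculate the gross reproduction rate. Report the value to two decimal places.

Proportion female at birth = 100 / (100 + 107) = 0.48309.
Sum of ASFRs = 0.0404 + 0.1911 + 0.3427 + 0.2179 + 0.0455 + 0.0040 = 0.8416
TFR = 5 × 0.8416 = 4.208
GRR = 0.48309 × 4.208 = 2.03284

2.03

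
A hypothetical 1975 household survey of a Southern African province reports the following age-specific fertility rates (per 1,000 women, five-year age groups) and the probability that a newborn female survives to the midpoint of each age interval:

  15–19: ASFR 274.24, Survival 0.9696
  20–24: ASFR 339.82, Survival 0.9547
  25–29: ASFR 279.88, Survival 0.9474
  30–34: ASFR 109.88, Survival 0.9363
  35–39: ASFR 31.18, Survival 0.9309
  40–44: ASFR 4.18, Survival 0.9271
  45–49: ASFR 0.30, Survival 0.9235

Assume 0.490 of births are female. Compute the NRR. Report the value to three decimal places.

2.429

Proportion female at birth = 0.490.
Each age group contributes 5 × ASFR × survival:
  15–19: 5 × 274.24/1000 × 0.9696 = 1.32952
  20–24: 5 × 339.82/1000 × 0.9547 = 1.62213
  25–29: 5 × 279.88/1000 × 0.9474 = 1.32579
  30–34: 5 × 109.88/1000 × 0.9363 = 0.51440
  35–39: 5 × 31.18/1000 × 0.9309 = 0.14513
  40–44: 5 × 4.18/1000 × 0.9271 = 0.01938
  45–49: 5 × 0.30/1000 × 0.9235 = 0.00139
Sum = 4.95774
NRR = 0.490 × 4.95774 = 2.42929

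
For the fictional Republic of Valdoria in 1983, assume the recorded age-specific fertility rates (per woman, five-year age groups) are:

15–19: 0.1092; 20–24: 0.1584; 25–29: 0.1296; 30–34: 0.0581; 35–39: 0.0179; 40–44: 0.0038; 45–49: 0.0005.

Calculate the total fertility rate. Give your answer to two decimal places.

2.39

Sum of ASFRs = 0.1092 + 0.1584 + 0.1296 + 0.0581 + 0.0179 + 0.0038 + 0.0005 = 0.4775
TFR = 5 × 0.4775 = 2.3875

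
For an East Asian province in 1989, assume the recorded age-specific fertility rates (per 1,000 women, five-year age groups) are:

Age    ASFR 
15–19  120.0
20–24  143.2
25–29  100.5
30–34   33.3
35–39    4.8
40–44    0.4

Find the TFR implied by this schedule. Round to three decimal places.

2.011

Sum of ASFRs = 120.0 + 143.2 + 100.5 + 33.3 + 4.8 + 0.4 = 402.2
TFR = 5 × 402.2 / 1000 = 2.011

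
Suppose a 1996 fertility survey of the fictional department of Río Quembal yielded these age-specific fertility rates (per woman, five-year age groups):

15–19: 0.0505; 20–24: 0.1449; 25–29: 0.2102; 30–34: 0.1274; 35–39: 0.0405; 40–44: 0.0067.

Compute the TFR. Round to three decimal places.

Sum of ASFRs = 0.0505 + 0.1449 + 0.2102 + 0.1274 + 0.0405 + 0.0067 = 0.5802
TFR = 5 × 0.5802 = 2.901

2.901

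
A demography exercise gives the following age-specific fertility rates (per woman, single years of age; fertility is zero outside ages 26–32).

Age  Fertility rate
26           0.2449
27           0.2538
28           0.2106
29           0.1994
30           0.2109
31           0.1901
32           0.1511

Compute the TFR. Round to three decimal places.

1.461

Sum of ASFRs = 0.2449 + 0.2538 + 0.2106 + 0.1994 + 0.2109 + 0.1901 + 0.1511 = 1.4608
TFR = 1.4608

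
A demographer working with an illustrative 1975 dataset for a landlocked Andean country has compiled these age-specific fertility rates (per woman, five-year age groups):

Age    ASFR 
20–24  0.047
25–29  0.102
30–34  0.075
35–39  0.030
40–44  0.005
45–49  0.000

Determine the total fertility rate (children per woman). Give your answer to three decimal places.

1.295

Sum of ASFRs = 0.047 + 0.102 + 0.075 + 0.030 + 0.005 + 0.000 = 0.259
TFR = 5 × 0.259 = 1.295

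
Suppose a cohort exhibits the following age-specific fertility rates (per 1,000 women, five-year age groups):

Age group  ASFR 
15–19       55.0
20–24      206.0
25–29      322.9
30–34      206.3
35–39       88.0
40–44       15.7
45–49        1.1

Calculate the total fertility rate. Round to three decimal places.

Sum of ASFRs = 55.0 + 206.0 + 322.9 + 206.3 + 88.0 + 15.7 + 1.1 = 895.0
TFR = 5 × 895.0 / 1000 = 4.475

4.475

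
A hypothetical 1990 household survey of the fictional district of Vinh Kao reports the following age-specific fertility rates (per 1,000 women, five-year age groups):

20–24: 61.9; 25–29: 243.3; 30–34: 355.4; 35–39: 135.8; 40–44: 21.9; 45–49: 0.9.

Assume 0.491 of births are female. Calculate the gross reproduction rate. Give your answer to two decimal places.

Proportion female at birth = 0.491.
Sum of ASFRs = 61.9 + 243.3 + 355.4 + 135.8 + 21.9 + 0.9 = 819.2
TFR = 5 × 819.2 / 1000 = 4.096
GRR = 0.491 × 4.096 = 2.01114

2.01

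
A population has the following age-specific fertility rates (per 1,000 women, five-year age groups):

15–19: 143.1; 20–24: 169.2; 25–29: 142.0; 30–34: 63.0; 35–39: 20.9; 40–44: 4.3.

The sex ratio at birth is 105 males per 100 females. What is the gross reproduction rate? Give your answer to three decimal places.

Proportion female at birth = 100 / (100 + 105) = 0.48780.
Sum of ASFRs = 143.1 + 169.2 + 142.0 + 63.0 + 20.9 + 4.3 = 542.5
TFR = 5 × 542.5 / 1000 = 2.7125
GRR = 0.48780 × 2.7125 = 1.32316

1.323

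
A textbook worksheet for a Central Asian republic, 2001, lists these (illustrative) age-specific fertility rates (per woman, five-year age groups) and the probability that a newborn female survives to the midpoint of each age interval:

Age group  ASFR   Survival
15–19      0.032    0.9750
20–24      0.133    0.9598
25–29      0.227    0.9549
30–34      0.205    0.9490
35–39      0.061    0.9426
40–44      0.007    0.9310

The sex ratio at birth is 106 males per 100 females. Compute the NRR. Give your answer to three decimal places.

1.539

Proportion female at birth = 100 / (100 + 106) = 0.48544.
Weighting each age-specific rate by interval width and survival:
  15–19: 5 × 0.032 × 0.9750 = 0.15600
  20–24: 5 × 0.133 × 0.9598 = 0.63827
  25–29: 5 × 0.227 × 0.9549 = 1.08381
  30–34: 5 × 0.205 × 0.9490 = 0.97273
  35–39: 5 × 0.061 × 0.9426 = 0.28749
  40–44: 5 × 0.007 × 0.9310 = 0.03259
Sum = 3.17089
NRR = 0.48544 × 3.17089 = 1.53928
NRR > 1, so each generation more than replaces itself.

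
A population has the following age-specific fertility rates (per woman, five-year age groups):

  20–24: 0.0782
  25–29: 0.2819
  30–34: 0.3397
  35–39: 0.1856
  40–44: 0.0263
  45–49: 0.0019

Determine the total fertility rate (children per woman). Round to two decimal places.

4.57

Sum of ASFRs = 0.0782 + 0.2819 + 0.3397 + 0.1856 + 0.0263 + 0.0019 = 0.9136
TFR = 5 × 0.9136 = 4.568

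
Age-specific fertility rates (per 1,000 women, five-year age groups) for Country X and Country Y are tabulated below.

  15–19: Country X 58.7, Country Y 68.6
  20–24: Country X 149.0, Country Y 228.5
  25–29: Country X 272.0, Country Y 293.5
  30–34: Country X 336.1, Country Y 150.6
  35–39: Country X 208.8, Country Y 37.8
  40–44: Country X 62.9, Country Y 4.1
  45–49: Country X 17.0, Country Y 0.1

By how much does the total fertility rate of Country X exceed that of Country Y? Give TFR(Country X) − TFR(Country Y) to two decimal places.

1.61

Country X:
  Sum of ASFRs = 58.7 + 149.0 + 272.0 + 336.1 + 208.8 + 62.9 + 17.0 = 1104.5
  TFR = 5 × 1104.5 / 1000 = 5.5225
Country Y:
  Sum of ASFRs = 68.6 + 228.5 + 293.5 + 150.6 + 37.8 + 4.1 + 0.1 = 783.2
  TFR = 5 × 783.2 / 1000 = 3.916
Difference = 5.5225 − 3.916 = 1.6065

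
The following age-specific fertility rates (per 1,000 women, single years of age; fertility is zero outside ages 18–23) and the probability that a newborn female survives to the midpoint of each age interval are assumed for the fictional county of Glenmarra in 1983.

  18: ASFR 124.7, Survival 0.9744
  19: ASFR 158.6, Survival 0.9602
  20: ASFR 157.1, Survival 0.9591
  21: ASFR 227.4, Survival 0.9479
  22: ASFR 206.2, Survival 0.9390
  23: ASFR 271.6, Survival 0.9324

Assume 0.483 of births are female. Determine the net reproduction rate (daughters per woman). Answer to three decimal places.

0.525

Proportion female at birth = 0.483.
Survival-weighted fertility by age (1·fₓ·Sₓ):
  18: 1 × 124.7/1000 × 0.9744 = 0.12151
  19: 1 × 158.6/1000 × 0.9602 = 0.15229
  20: 1 × 157.1/1000 × 0.9591 = 0.15067
  21: 1 × 227.4/1000 × 0.9479 = 0.21555
  22: 1 × 206.2/1000 × 0.9390 = 0.19362
  23: 1 × 271.6/1000 × 0.9324 = 0.25324
Sum = 1.08688
NRR = 0.483 × 1.08688 = 0.52496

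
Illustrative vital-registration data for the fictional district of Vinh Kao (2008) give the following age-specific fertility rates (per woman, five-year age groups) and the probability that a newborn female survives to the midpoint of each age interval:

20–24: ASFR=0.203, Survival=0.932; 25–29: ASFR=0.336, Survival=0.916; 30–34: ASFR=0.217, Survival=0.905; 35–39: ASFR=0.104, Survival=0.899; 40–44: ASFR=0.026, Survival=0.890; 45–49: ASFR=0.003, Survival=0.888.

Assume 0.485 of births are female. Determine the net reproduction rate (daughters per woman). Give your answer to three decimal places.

1.971

Proportion female at birth = 0.485.
Each age group contributes 5 × ASFR × survival:
  20–24: 5 × 0.203 × 0.932 = 0.94598
  25–29: 5 × 0.336 × 0.916 = 1.53888
  30–34: 5 × 0.217 × 0.905 = 0.98193
  35–39: 5 × 0.104 × 0.899 = 0.46748
  40–44: 5 × 0.026 × 0.890 = 0.11570
  45–49: 5 × 0.003 × 0.888 = 0.01332
Sum = 4.06329
NRR = 0.485 × 4.06329 = 1.97070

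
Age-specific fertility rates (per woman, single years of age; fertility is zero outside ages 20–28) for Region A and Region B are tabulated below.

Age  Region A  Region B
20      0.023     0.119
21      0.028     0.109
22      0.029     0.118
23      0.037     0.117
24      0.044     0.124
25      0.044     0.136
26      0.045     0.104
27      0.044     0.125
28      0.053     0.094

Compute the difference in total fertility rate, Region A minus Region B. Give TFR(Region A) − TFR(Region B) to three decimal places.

-0.699

Region A:
  Sum of ASFRs = 0.023 + 0.028 + 0.029 + 0.037 + 0.044 + 0.044 + 0.045 + 0.044 + 0.053 = 0.347
  TFR = 0.347
Region B:
  Sum of ASFRs = 0.119 + 0.109 + 0.118 + 0.117 + 0.124 + 0.136 + 0.104 + 0.125 + 0.094 = 1.046
  TFR = 1.046
Difference = 0.347 − 1.046 = -0.699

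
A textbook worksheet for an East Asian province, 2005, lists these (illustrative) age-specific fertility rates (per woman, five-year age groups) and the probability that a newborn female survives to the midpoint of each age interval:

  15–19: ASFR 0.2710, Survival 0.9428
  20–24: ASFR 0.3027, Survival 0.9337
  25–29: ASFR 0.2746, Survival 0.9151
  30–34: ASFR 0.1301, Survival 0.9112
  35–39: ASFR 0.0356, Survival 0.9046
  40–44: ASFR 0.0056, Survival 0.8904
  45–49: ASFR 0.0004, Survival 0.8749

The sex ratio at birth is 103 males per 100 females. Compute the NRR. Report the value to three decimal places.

2.329

Proportion female at birth = 100 / (100 + 103) = 0.49261.
Weighting each age-specific rate by interval width and survival:
  15–19: 5 × 0.2710 × 0.9428 = 1.27749
  20–24: 5 × 0.3027 × 0.9337 = 1.41315
  25–29: 5 × 0.2746 × 0.9151 = 1.25643
  30–34: 5 × 0.1301 × 0.9112 = 0.59274
  35–39: 5 × 0.0356 × 0.9046 = 0.16102
  40–44: 5 × 0.0056 × 0.8904 = 0.02493
  45–49: 5 × 0.0004 × 0.8749 = 0.00175
Sum = 4.72751
NRR = 0.49261 × 4.72751 = 2.32882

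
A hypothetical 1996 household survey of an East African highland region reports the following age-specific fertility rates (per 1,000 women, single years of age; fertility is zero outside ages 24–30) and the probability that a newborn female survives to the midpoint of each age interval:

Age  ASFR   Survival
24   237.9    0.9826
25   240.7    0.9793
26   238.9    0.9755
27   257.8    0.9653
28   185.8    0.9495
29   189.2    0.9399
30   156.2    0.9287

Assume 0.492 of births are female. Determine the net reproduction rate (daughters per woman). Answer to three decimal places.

0.714

Proportion female at birth = 0.492.
Each age group contributes 1 × ASFR × survival:
  24: 1 × 237.9/1000 × 0.9826 = 0.23376
  25: 1 × 240.7/1000 × 0.9793 = 0.23572
  26: 1 × 238.9/1000 × 0.9755 = 0.23305
  27: 1 × 257.8/1000 × 0.9653 = 0.24885
  28: 1 × 185.8/1000 × 0.9495 = 0.17642
  29: 1 × 189.2/1000 × 0.9399 = 0.17783
  30: 1 × 156.2/1000 × 0.9287 = 0.14506
Sum = 1.45069
NRR = 0.492 × 1.45069 = 0.71374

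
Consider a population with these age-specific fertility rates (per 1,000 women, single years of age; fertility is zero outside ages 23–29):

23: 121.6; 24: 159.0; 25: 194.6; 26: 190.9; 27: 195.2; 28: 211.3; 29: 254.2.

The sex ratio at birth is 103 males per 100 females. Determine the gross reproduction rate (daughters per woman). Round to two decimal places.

Proportion female at birth = 100 / (100 + 103) = 0.49261.
Sum of ASFRs = 121.6 + 159.0 + 194.6 + 190.9 + 195.2 + 211.3 + 254.2 = 1326.8
TFR = 1326.8 / 1000 = 1.3268
GRR = 0.49261 × 1.3268 = 0.65359

0.65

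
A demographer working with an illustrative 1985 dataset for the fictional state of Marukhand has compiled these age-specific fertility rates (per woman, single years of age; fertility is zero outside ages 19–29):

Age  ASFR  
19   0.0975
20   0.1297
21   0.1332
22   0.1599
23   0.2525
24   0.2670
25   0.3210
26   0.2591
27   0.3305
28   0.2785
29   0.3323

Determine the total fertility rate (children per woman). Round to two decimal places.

Sum of ASFRs = 0.0975 + 0.1297 + 0.1332 + 0.1599 + 0.2525 + 0.2670 + 0.3210 + 0.2591 + 0.3305 + 0.2785 + 0.3323 = 2.5612
TFR = 2.5612

2.56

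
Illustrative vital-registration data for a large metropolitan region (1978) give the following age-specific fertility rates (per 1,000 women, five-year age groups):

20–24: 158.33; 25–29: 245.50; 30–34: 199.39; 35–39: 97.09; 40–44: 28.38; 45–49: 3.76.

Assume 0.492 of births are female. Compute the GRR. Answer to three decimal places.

Proportion female at birth = 0.492.
Sum of ASFRs = 158.33 + 245.50 + 199.39 + 97.09 + 28.38 + 3.76 = 732.45
TFR = 5 × 732.45 / 1000 = 3.66225
GRR = 0.492 × 3.66225 = 1.80183

1.802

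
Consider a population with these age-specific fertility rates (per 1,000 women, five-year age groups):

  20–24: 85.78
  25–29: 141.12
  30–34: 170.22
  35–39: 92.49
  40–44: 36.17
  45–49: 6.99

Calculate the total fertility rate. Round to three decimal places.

Sum of ASFRs = 85.78 + 141.12 + 170.22 + 92.49 + 36.17 + 6.99 = 532.77
TFR = 5 × 532.77 / 1000 = 2.66385

2.664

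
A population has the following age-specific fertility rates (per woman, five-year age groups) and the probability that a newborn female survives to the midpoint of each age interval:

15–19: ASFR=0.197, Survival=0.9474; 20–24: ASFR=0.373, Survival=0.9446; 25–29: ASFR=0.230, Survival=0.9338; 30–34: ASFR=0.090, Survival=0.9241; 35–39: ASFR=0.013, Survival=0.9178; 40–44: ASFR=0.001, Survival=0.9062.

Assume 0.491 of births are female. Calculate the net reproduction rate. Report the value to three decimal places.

2.086

Proportion female at birth = 0.491.
Survival-weighted fertility by age (5·fₓ·Sₓ):
  15–19: 5 × 0.197 × 0.9474 = 0.93319
  20–24: 5 × 0.373 × 0.9446 = 1.76168
  25–29: 5 × 0.230 × 0.9338 = 1.07387
  30–34: 5 × 0.090 × 0.9241 = 0.41585
  35–39: 5 × 0.013 × 0.9178 = 0.05966
  40–44: 5 × 0.001 × 0.9062 = 0.00453
Sum = 4.24878
NRR = 0.491 × 4.24878 = 2.08615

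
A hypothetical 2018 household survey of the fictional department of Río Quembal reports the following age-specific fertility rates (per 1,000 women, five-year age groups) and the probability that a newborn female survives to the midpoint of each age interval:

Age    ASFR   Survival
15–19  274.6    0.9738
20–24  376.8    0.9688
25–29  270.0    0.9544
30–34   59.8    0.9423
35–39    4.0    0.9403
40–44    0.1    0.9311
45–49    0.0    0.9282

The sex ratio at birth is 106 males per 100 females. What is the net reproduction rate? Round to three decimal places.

2.307

Proportion female at birth = 100 / (100 + 106) = 0.48544.
Per-age-group product (5 × ASFR × survival probability):
  15–19: 5 × 274.6/1000 × 0.9738 = 1.33703
  20–24: 5 × 376.8/1000 × 0.9688 = 1.82522
  25–29: 5 × 270.0/1000 × 0.9544 = 1.28844
  30–34: 5 × 59.8/1000 × 0.9423 = 0.28175
  35–39: 5 × 4.0/1000 × 0.9403 = 0.01881
  40–44: 5 × 0.1/1000 × 0.9311 = 0.00047
  45–49: 5 × 0.0/1000 × 0.9282 = 0.00000
Sum = 4.75172
NRR = 0.48544 × 4.75172 = 2.30667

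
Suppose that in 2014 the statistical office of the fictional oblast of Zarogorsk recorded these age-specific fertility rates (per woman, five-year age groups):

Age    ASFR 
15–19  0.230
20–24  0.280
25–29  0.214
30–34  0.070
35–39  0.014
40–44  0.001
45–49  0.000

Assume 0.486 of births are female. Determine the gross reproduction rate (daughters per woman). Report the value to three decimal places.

Proportion female at birth = 0.486.
Sum of ASFRs = 0.230 + 0.280 + 0.214 + 0.070 + 0.014 + 0.001 + 0.000 = 0.809
TFR = 5 × 0.809 = 4.045
GRR = 0.486 × 4.045 = 1.96587

1.966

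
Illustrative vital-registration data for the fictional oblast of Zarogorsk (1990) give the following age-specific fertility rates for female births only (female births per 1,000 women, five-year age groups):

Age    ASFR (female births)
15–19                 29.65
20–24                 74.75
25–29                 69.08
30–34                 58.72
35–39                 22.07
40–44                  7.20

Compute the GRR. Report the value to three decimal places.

1.307

Sum of female ASFRs = 29.65 + 74.75 + 69.08 + 58.72 + 22.07 + 7.20 = 261.47
GRR = 5 × 261.47 / 1000 = 1.30735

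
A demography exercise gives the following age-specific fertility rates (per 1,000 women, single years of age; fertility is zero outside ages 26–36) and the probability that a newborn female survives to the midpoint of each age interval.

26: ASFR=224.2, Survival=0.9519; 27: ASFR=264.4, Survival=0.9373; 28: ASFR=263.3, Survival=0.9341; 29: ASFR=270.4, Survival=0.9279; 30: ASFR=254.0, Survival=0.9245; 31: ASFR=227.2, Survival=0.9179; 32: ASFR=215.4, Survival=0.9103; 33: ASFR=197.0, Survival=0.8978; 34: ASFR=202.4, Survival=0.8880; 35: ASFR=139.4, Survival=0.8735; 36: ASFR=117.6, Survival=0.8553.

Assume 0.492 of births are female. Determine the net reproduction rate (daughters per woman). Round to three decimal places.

1.071

Proportion female at birth = 0.492.
Per-age-group product (1 × ASFR × survival probability):
  26: 1 × 224.2/1000 × 0.9519 = 0.21342
  27: 1 × 264.4/1000 × 0.9373 = 0.24782
  28: 1 × 263.3/1000 × 0.9341 = 0.24595
  29: 1 × 270.4/1000 × 0.9279 = 0.25090
  30: 1 × 254.0/1000 × 0.9245 = 0.23482
  31: 1 × 227.2/1000 × 0.9179 = 0.20855
  32: 1 × 215.4/1000 × 0.9103 = 0.19608
  33: 1 × 197.0/1000 × 0.8978 = 0.17687
  34: 1 × 202.4/1000 × 0.8880 = 0.17973
  35: 1 × 139.4/1000 × 0.8735 = 0.12177
  36: 1 × 117.6/1000 × 0.8553 = 0.10058
Sum = 2.17649
NRR = 0.492 × 2.17649 = 1.07083
NRR > 1, so each generation more than replaces itself.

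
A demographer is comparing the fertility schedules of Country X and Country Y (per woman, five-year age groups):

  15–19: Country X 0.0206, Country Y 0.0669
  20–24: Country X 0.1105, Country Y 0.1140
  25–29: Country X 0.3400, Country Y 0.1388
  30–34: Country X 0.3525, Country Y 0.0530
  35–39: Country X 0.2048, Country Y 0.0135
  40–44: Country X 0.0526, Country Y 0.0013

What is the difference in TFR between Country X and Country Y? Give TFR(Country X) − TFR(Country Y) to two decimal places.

3.47

Country X:
  Sum of ASFRs = 0.0206 + 0.1105 + 0.3400 + 0.3525 + 0.2048 + 0.0526 = 1.0810
  TFR = 5 × 1.0810 = 5.405
Country Y:
  Sum of ASFRs = 0.0669 + 0.1140 + 0.1388 + 0.0530 + 0.0135 + 0.0013 = 0.3875
  TFR = 5 × 0.3875 = 1.9375
Difference = 5.405 − 1.9375 = 3.4675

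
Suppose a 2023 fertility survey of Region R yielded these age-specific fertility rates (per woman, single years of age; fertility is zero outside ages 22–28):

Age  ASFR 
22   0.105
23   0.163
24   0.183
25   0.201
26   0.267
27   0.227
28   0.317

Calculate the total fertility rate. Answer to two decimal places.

1.46

Sum of ASFRs = 0.105 + 0.163 + 0.183 + 0.201 + 0.267 + 0.227 + 0.317 = 1.463
TFR = 1.463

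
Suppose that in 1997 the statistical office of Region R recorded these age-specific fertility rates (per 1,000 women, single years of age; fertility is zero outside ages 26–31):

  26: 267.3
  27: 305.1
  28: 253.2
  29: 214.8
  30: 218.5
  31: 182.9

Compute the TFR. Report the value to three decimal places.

Sum of ASFRs = 267.3 + 305.1 + 253.2 + 214.8 + 218.5 + 182.9 = 1441.8
TFR = 1441.8 / 1000 = 1.4418

1.442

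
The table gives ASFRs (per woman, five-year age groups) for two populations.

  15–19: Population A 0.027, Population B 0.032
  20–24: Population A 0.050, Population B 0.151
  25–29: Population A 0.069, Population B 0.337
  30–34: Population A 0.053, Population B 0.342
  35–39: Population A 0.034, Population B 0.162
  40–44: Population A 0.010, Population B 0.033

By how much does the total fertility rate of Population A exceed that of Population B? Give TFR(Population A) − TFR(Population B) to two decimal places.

Population A:
  Sum of ASFRs = 0.027 + 0.050 + 0.069 + 0.053 + 0.034 + 0.010 = 0.243
  TFR = 5 × 0.243 = 1.215
Population B:
  Sum of ASFRs = 0.032 + 0.151 + 0.337 + 0.342 + 0.162 + 0.033 = 1.057
  TFR = 5 × 1.057 = 5.285
Difference = 1.215 − 5.285 = -4.07

-4.07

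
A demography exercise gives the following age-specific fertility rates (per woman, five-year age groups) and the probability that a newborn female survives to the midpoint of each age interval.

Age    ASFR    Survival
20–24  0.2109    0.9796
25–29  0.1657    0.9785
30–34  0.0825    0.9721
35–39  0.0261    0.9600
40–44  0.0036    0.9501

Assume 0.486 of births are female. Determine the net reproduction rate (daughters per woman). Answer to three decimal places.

Proportion female at birth = 0.486.
Each age group contributes 5 × ASFR × survival:
  20–24: 5 × 0.2109 × 0.9796 = 1.03299
  25–29: 5 × 0.1657 × 0.9785 = 0.81069
  30–34: 5 × 0.0825 × 0.9721 = 0.40099
  35–39: 5 × 0.0261 × 0.9600 = 0.12528
  40–44: 5 × 0.0036 × 0.9501 = 0.01710
Sum = 2.38705
NRR = 0.486 × 2.38705 = 1.16011

1.160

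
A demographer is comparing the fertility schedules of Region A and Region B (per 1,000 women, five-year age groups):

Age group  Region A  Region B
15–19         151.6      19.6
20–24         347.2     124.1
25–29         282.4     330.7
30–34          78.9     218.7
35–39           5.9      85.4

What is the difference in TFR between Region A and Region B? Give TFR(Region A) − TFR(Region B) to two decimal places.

Region A:
  Sum of ASFRs = 151.6 + 347.2 + 282.4 + 78.9 + 5.9 = 866.0
  TFR = 5 × 866.0 / 1000 = 4.33
Region B:
  Sum of ASFRs = 19.6 + 124.1 + 330.7 + 218.7 + 85.4 = 778.5
  TFR = 5 × 778.5 / 1000 = 3.8925
Difference = 4.33 − 3.8925 = 0.4375

0.44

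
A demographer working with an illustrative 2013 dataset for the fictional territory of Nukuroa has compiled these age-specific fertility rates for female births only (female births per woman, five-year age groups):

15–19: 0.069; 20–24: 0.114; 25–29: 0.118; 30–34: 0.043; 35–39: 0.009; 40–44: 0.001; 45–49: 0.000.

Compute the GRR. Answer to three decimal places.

1.770

Sum of female ASFRs = 0.069 + 0.114 + 0.118 + 0.043 + 0.009 + 0.001 + 0.000 = 0.354
GRR = 5 × 0.354 = 1.77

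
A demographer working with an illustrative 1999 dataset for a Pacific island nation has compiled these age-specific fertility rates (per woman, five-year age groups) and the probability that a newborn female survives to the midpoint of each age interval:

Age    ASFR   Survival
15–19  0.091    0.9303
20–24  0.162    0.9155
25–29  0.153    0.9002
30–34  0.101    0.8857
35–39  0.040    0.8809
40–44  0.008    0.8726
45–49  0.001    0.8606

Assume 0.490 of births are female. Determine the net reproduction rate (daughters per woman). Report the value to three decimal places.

Proportion female at birth = 0.490.
Per-age-group product (5 × ASFR × survival probability):
  15–19: 5 × 0.091 × 0.9303 = 0.42329
  20–24: 5 × 0.162 × 0.9155 = 0.74156
  25–29: 5 × 0.153 × 0.9002 = 0.68865
  30–34: 5 × 0.101 × 0.8857 = 0.44728
  35–39: 5 × 0.040 × 0.8809 = 0.17618
  40–44: 5 × 0.008 × 0.8726 = 0.03490
  45–49: 5 × 0.001 × 0.8606 = 0.00430
Sum = 2.51616
NRR = 0.490 × 2.51616 = 1.23292
With NRR above 1 the population is above replacement fertility.

1.233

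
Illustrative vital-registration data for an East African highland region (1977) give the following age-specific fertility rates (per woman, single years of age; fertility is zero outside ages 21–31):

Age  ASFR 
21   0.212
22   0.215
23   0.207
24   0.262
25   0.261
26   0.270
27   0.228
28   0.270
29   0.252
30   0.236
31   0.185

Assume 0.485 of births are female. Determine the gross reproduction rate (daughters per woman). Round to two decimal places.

1.26

Proportion female at birth = 0.485.
Sum of ASFRs = 0.212 + 0.215 + 0.207 + 0.262 + 0.261 + 0.270 + 0.228 + 0.270 + 0.252 + 0.236 + 0.185 = 2.598
TFR = 2.598
GRR = 0.485 × 2.598 = 1.26003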